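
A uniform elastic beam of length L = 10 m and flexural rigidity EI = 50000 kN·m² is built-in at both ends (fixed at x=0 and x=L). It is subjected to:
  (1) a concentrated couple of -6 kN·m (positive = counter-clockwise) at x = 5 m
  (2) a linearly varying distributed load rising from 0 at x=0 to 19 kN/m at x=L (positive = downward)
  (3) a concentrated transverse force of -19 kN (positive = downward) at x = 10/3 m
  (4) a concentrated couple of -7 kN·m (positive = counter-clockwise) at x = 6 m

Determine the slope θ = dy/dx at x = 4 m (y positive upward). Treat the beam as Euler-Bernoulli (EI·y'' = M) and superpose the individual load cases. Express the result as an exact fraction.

Load 1 — applied couple M₀=-6 kN·m at a=5 m (b=L-a=5):
  θ_1 = (R_Ax²/2 - M_Ax)/EI  [x≤a] with R_A=-9/10, M_A=-3/2 = ((-9/10)·4²/2 - (-3/2)·4)/50000 = -3/125000 rad
Load 2 — triangular load w₀=19 kN/m (0→w₀ over full span):
  θ_2 = -w₀(2x(L-x)(L-2x)(x+2L)+x²(L-x)²)/(120LEI) = -19·(2·4·(10-4)·(10-2·4)·(4+2·10)+4²·(10-4)²)/(120·10·50000) = -57/62500 rad
Load 3 — point force P=-19 kN at a=10/3 m (b=L-a=20/3):
  θ_3 = Pa²(L-x)(2bL-(3b+a)(L-x))/(2L³EI)  [x>a] = (-19)·(10/3)²·(10-4)·(2·(20/3)·10-(3·(20/3)+(10/3))·(10-4))/(2·10³·50000) = 19/225000 rad
Load 4 — applied couple M₀=-7 kN·m at a=6 m (b=L-a=4):
  θ_4 = (R_Ax²/2 - M_Ax)/EI  [x≤a] with R_A=-126/125, M_A=-56/25 = ((-126/125)·4²/2 - (-56/25)·4)/50000 = 7/390625 rad
Superposition: θ = Σ θ_i = -11723/14062500 rad ≈ -0.000834 rad

θ(4) = -11723/14062500 rad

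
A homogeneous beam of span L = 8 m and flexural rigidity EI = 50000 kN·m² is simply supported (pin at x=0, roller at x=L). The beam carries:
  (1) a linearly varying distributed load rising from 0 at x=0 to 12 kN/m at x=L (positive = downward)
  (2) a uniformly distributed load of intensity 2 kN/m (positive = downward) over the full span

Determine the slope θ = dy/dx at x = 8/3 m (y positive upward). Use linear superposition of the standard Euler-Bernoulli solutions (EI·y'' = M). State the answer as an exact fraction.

Load 1 — triangular load w₀=12 kN/m (0→w₀ over full span):
  θ_1 = -w₀(7L⁴-30L²x²+15x⁴)/(360LEI) = -12·(7·8⁴-30·8²·(8/3)²+15·(8/3)⁴)/(360·8·50000) = -1664/1265625 rad
Load 2 — uniform load w=2 kN/m over full span:
  θ_2 = -w(L³-6Lx²+4x³)/(24EI) = -2·(8³-6·8·(8/3)²+4·(8/3)³)/(24·50000) = -104/253125 rad
Superposition: θ = Σ θ_i = -728/421875 rad ≈ -0.001726 rad

θ(8/3) = -728/421875 rad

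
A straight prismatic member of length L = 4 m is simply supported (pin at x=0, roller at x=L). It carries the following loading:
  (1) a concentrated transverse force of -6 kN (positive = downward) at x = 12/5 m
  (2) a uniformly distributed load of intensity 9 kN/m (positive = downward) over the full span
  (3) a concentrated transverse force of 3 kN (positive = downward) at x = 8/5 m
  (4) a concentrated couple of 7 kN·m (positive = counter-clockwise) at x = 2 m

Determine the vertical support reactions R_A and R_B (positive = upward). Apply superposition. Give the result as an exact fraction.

Load 1 — point force P=-6 kN at a=12/5 m (b=L-a=8/5):
  R_A = Pb/L = (-6)·(8/5)/4 = -12/5 kN
  R_B = Pa/L = (-6)·(12/5)/4 = -18/5 kN
Load 2 — uniform load w=9 kN/m over full span:
  R_A = wL/2 = 9·4/2 = 18 kN
  R_B = wL/2 = 9·4/2 = 18 kN
Load 3 — point force P=3 kN at a=8/5 m (b=L-a=12/5):
  R_A = Pb/L = 3·(12/5)/4 = 9/5 kN
  R_B = Pa/L = 3·(8/5)/4 = 6/5 kN
Load 4 — applied couple M₀=7 kN·m at a=2 m (b=L-a=2):
  R_A = M₀/L = 7/4 kN
  R_B = -M₀/L = -7/4 kN
Superposition: R_A = 383/20 kN, R_B = 277/20 kN

R_A = 383/20 kN, R_B = 277/20 kN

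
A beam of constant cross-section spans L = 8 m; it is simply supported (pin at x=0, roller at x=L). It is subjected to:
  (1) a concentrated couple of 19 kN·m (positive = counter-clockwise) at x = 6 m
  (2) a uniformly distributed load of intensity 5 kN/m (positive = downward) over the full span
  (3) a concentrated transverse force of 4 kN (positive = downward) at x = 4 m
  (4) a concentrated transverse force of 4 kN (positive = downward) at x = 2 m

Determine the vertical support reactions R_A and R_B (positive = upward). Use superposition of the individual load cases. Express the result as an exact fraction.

Load 1 — applied couple M₀=19 kN·m at a=6 m (b=L-a=2):
  R_A = M₀/L = 19/8 kN
  R_B = -M₀/L = -19/8 kN
Load 2 — uniform load w=5 kN/m over full span:
  R_A = wL/2 = 5·8/2 = 20 kN
  R_B = wL/2 = 5·8/2 = 20 kN
Load 3 — point force P=4 kN at a=4 m (b=L-a=4):
  R_A = Pb/L = 4·4/8 = 2 kN
  R_B = Pa/L = 4·4/8 = 2 kN
Load 4 — point force P=4 kN at a=2 m (b=L-a=6):
  R_A = Pb/L = 4·6/8 = 3 kN
  R_B = Pa/L = 4·2/8 = 1 kN
Superposition: R_A = 219/8 kN, R_B = 165/8 kN

R_A = 219/8 kN, R_B = 165/8 kN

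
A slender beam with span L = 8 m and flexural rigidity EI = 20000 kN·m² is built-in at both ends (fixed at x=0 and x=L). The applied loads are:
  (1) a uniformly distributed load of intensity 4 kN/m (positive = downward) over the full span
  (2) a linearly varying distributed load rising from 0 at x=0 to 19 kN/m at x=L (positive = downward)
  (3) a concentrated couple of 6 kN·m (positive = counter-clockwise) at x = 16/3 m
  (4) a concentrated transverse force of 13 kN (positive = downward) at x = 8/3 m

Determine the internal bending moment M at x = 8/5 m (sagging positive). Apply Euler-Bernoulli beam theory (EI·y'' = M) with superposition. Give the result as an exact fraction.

M(8/5) = -866/125 kN·m

Load 1 — uniform load w=4 kN/m over full span:
  M_1 = wLx/2 - wL²/12 - wx²/2 = 4·8·(8/5)/2 - 4·8²/12 - 4·(8/5)²/2 = -64/75 kN·m
Load 2 — triangular load w₀=19 kN/m (0→w₀ over full span):
  M_2 = 3w₀Lx/20 - w₀L²/30 - w₀x³/(6L) = 3·19·8·(8/5)/20 - 19·8²/30 - 19·(8/5)³/(6·8) = -2128/375 kN·m
Load 3 — applied couple M₀=6 kN·m at a=16/3 m (b=L-a=8/3):
  M_3 = R_Ax - M_A  [x≤a] with R_A=1, M_A=2 = 1·(8/5) - 2 = -2/5 kN·m
Load 4 — point force P=13 kN at a=8/3 m (b=L-a=16/3):
  M_4 = Pb²(3a+b)x/L³ - Pab²/L²  [x≤a] = 13·(16/3)²·(3·(8/3)+(16/3))·(8/5)/8³ - 13·(8/3)·(16/3)²/8² = 0 kN·m
Superposition: M = Σ M_i = -866/125 kN·m ≈ -6.928000 kN·m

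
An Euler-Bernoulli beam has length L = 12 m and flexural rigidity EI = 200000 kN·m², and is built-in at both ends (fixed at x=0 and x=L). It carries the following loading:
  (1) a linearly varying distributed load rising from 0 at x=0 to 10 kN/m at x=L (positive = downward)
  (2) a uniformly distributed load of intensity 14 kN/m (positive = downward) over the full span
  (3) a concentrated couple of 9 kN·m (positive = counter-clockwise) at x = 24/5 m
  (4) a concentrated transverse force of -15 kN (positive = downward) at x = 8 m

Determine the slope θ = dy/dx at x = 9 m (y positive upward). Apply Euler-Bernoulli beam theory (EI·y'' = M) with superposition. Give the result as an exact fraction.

θ(9) = 89763/80000000 rad

Load 1 — triangular load w₀=10 kN/m (0→w₀ over full span):
  θ_1 = -w₀(2x(L-x)(L-2x)(x+2L)+x²(L-x)²)/(120LEI) = -10·(2·9·(12-9)·(12-2·9)·(9+2·12)+9²·(12-9)²)/(120·12·200000) = 1107/3200000 rad
Load 2 — uniform load w=14 kN/m over full span:
  θ_2 = -wx(L-x)(L-2x)/(12EI) = -14·9·(12-9)·(12-2·9)/(12·200000) = 189/200000 rad
Load 3 — applied couple M₀=9 kN·m at a=24/5 m (b=L-a=36/5):
  θ_3 = (R_Ax²/2 - M_Ax - M₀(x-a))/EI  [x>a] with R_A=27/25, M_A=27/25 = ((27/25)·9²/2 - (27/25)·9 - 9·(9-(24/5)))/200000 = -189/10000000 rad
Load 4 — point force P=-15 kN at a=8 m (b=L-a=4):
  θ_4 = Pa²(L-x)(2bL-(3b+a)(L-x))/(2L³EI)  [x>a] = (-15)·8²·(12-9)·(2·4·12-(3·4+8)·(12-9))/(2·12³·200000) = -3/20000 rad
Superposition: θ = Σ θ_i = 89763/80000000 rad ≈ 0.001122 rad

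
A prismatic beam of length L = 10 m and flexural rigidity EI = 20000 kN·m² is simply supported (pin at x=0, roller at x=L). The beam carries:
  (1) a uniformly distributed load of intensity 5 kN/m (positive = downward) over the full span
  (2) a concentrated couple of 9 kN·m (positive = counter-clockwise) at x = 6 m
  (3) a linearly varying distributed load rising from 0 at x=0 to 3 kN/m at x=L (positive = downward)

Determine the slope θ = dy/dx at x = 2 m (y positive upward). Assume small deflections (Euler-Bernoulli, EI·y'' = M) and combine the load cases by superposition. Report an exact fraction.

θ(2) = -3293/300000 rad

Load 1 — uniform load w=5 kN/m over full span:
  θ_1 = -w(L³-6Lx²+4x³)/(24EI) = -5·(10³-6·10·2²+4·2³)/(24·20000) = -33/4000 rad
Load 2 — applied couple M₀=9 kN·m at a=6 m (b=L-a=4):
  θ_2 = (M₀x²/(2L)+C₁)/EI  [x≤a] with C₁=M₀(3b²-L²)/(6L)=-39/5 = (9·2²/(2·10)+(-39/5))/20000 = -3/10000 rad
Load 3 — triangular load w₀=3 kN/m (0→w₀ over full span):
  θ_3 = -w₀(7L⁴-30L²x²+15x⁴)/(360LEI) = -3·(7·10⁴-30·10²·2²+15·2⁴)/(360·10·20000) = -91/37500 rad
Superposition: θ = Σ θ_i = -3293/300000 rad ≈ -0.010977 rad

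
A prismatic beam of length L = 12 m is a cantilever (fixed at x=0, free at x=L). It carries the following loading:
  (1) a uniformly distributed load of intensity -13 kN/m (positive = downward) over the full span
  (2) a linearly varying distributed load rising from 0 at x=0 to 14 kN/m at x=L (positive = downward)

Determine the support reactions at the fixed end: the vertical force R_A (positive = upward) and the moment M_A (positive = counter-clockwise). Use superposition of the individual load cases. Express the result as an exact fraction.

Load 1 — uniform load w=-13 kN/m over full span:
  R_A = wL = (-13)·12 = -156 kN
  M_A = wL²/2 = (-13)·12²/2 = -936 kN·m
Load 2 — triangular load w₀=14 kN/m (0→w₀ over full span):
  R_A = w₀L/2 = 14·12/2 = 84 kN
  M_A = w₀L²/3 = 14·12²/3 = 672 kN·m
Superposition: R_A = -72 kN, M_A = -264 kN·m

R_A = -72 kN, M_A = -264 kN·m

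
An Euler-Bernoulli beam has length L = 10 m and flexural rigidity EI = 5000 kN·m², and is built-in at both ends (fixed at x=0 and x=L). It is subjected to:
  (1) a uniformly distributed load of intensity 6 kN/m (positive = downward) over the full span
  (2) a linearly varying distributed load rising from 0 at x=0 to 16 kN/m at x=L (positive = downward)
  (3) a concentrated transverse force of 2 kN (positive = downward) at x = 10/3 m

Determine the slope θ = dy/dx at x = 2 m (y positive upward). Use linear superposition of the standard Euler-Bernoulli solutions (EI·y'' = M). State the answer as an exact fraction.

θ(2) = -1868/84375 rad

Load 1 — uniform load w=6 kN/m over full span:
  θ_1 = -wx(L-x)(L-2x)/(12EI) = -6·2·(10-2)·(10-2·2)/(12·5000) = -6/625 rad
Load 2 — triangular load w₀=16 kN/m (0→w₀ over full span):
  θ_2 = -w₀(2x(L-x)(L-2x)(x+2L)+x²(L-x)²)/(120LEI) = -16·(2·2·(10-2)·(10-2·2)·(2+2·10)+2²·(10-2)²)/(120·10·5000) = -112/9375 rad
Load 3 — point force P=2 kN at a=10/3 m (b=L-a=20/3):
  θ_3 = -Pb²x(2aL-(3a+b)x)/(2L³EI)  [x≤a] = -2·(20/3)²·2·(2·(10/3)·10-(3·(10/3)+(20/3))·2)/(2·10³·5000) = -2/3375 rad
Superposition: θ = Σ θ_i = -1868/84375 rad ≈ -0.022139 rad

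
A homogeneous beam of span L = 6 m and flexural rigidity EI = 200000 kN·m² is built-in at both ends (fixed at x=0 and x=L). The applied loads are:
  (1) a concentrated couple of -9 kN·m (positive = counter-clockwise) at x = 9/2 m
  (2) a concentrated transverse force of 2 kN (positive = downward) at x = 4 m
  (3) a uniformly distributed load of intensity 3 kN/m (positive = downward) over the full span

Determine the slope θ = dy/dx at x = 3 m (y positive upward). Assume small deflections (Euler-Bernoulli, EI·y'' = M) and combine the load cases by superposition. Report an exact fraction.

Load 1 — applied couple M₀=-9 kN·m at a=9/2 m (b=L-a=3/2):
  θ_1 = (R_Ax²/2 - M_Ax)/EI  [x≤a] with R_A=-27/16, M_A=-45/16 = ((-27/16)·3²/2 - (-45/16)·3)/200000 = 27/6400000 rad
Load 2 — point force P=2 kN at a=4 m (b=L-a=2):
  θ_2 = -Pb²x(2aL-(3a+b)x)/(2L³EI)  [x≤a] = -2·2²·3·(2·4·6-(3·4+2)·3)/(2·6³·200000) = -1/600000 rad
Load 3 — uniform load w=3 kN/m over full span:
  θ_3 = -wx(L-x)(L-2x)/(12EI) = -3·3·(6-3)·(6-2·3)/(12·200000) = 0 rad
Superposition: θ = Σ θ_i = 49/19200000 rad ≈ 0.000003 rad

θ(3) = 49/19200000 rad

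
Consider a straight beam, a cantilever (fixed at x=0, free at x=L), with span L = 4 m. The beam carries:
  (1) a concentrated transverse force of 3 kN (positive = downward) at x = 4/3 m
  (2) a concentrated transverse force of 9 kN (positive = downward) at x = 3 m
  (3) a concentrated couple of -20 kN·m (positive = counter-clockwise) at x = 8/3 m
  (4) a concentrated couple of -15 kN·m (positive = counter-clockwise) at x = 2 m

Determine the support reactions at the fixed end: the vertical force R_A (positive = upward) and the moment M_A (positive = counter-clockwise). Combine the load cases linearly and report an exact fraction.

Load 1 — point force P=3 kN at a=4/3 m (b=L-a=8/3):
  R_A = P = 3 kN
  M_A = Pa = 3·(4/3) = 4 kN·m
Load 2 — point force P=9 kN at a=3 m (b=L-a=1):
  R_A = P = 9 kN
  M_A = Pa = 9·3 = 27 kN·m
Load 3 — applied couple M₀=-20 kN·m at a=8/3 m (b=L-a=4/3):
  R_A = 0 kN
  M_A = -M₀ = -(-20) = 20 kN·m
Load 4 — applied couple M₀=-15 kN·m at a=2 m (b=L-a=2):
  R_A = 0 kN
  M_A = -M₀ = -(-15) = 15 kN·m
Superposition: R_A = 12 kN, M_A = 66 kN·m

R_A = 12 kN, M_A = 66 kN·m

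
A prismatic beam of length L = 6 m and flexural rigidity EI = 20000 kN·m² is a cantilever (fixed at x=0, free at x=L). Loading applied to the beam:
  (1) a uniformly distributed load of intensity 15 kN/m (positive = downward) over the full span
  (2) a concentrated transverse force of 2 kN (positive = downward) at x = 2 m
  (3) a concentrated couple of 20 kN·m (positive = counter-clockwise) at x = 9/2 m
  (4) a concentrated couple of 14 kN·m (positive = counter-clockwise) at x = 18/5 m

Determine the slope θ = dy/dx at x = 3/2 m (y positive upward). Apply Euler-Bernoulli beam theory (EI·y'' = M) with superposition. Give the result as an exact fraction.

Load 1 — uniform load w=15 kN/m over full span:
  θ_1 = -wx(x²-3Lx+3L²)/(6EI) = -15·(3/2)·((3/2)²-3·6·(3/2)+3·6²)/(6·20000) = -999/64000 rad
Load 2 — point force P=2 kN at a=2 m (b=L-a=4):
  θ_2 = -Px(2a-x)/(2EI)  [x≤a] = -2·(3/2)·(2·2-(3/2))/(2·20000) = -3/16000 rad
Load 3 — applied couple M₀=20 kN·m at a=9/2 m (b=L-a=3/2):
  θ_3 = M₀x/EI  [x≤a] = 20·(3/2)/20000 = 3/2000 rad
Load 4 — applied couple M₀=14 kN·m at a=18/5 m (b=L-a=12/5):
  θ_4 = M₀x/EI  [x≤a] = 14·(3/2)/20000 = 21/20000 rad
Superposition: θ = Σ θ_i = -4239/320000 rad ≈ -0.013247 rad

θ(3/2) = -4239/320000 rad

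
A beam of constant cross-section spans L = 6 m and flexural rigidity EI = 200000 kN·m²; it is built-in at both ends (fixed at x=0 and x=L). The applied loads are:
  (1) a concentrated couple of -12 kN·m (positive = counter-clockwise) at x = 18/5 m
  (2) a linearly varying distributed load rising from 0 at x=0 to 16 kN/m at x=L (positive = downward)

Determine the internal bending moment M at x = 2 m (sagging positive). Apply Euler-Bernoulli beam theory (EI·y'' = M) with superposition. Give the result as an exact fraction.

M(2) = 928/225 kN·m

Load 1 — applied couple M₀=-12 kN·m at a=18/5 m (b=L-a=12/5):
  M_1 = R_Ax - M_A  [x≤a] with R_A=-72/25, M_A=-96/25 = (-72/25)·2 - (-96/25) = -48/25 kN·m
Load 2 — triangular load w₀=16 kN/m (0→w₀ over full span):
  M_2 = 3w₀Lx/20 - w₀L²/30 - w₀x³/(6L) = 3·16·6·2/20 - 16·6²/30 - 16·2³/(6·6) = 272/45 kN·m
Superposition: M = Σ M_i = 928/225 kN·m ≈ 4.124444 kN·m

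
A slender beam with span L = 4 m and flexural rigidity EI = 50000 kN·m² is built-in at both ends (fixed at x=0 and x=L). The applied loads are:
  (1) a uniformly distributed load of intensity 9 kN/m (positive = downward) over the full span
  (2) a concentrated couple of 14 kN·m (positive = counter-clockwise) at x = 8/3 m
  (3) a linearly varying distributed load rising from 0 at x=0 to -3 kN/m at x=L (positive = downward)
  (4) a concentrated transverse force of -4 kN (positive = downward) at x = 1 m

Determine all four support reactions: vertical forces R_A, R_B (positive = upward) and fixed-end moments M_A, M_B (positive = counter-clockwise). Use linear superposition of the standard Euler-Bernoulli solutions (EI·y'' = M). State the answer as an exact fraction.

R_A = 2099/120 kN, M_A = 769/60 kN·m, R_B = 1021/120 kN, M_B = -177/20 kN·m

Load 1 — uniform load w=9 kN/m over full span:
  R_A = wL/2 = 9·4/2 = 18 kN
  M_A = wL²/12 = 9·4²/12 = 12 kN·m
  R_B = wL/2 = 9·4/2 = 18 kN
  M_B = -wL²/12 = -9·4²/12 = -12 kN·m
Load 2 — applied couple M₀=14 kN·m at a=8/3 m (b=L-a=4/3):
  R_A = 6M₀ab/L³ = 6·14·(8/3)·(4/3)/4³ = 14/3 kN
  M_A = M₀b(2a-b)/L² = 14·(4/3)·(2·(8/3)-(4/3))/4² = 14/3 kN·m
  R_B = -6M₀ab/L³ = -6·14·(8/3)·(4/3)/4³ = -14/3 kN
  M_B = M₀a(2b-a)/L² = 14·(8/3)·(2·(4/3)-(8/3))/4² = 0 kN·m
Load 3 — triangular load w₀=-3 kN/m (0→w₀ over full span):
  R_A = 3w₀L/20 = 3·(-3)·4/20 = -9/5 kN
  M_A = w₀L²/30 = (-3)·4²/30 = -8/5 kN·m
  R_B = 7w₀L/20 = 7·(-3)·4/20 = -21/5 kN
  M_B = -w₀L²/20 = -(-3)·4²/20 = 12/5 kN·m
Load 4 — point force P=-4 kN at a=1 m (b=L-a=3):
  R_A = Pb²(3a+b)/L³ = (-4)·3²·(3·1+3)/4³ = -27/8 kN
  M_A = Pab²/L² = (-4)·1·3²/4² = -9/4 kN·m
  R_B = Pa²(a+3b)/L³ = (-4)·1²·(1+3·3)/4³ = -5/8 kN
  M_B = -Pa²b/L² = -(-4)·1²·3/4² = 3/4 kN·m
Superposition: R_A = 2099/120 kN, M_A = 769/60 kN·m, R_B = 1021/120 kN, M_B = -177/20 kN·m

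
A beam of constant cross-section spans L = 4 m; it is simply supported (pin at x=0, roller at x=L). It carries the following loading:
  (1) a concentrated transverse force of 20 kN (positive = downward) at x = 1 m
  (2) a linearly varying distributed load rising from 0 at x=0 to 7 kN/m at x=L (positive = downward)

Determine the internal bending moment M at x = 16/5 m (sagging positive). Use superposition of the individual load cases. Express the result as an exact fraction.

Load 1 — point force P=20 kN at a=1 m (b=L-a=3):
  M_1 = Pa(L-x)/L  [x>a] = 20·1·(4-(16/5))/4 = 4 kN·m
Load 2 — triangular load w₀=7 kN/m (0→w₀ over full span):
  M_2 = w₀Lx/6 - w₀x³/(6L) = 7·4·(16/5)/6 - 7·(16/5)³/(6·4) = 672/125 kN·m
Superposition: M = Σ M_i = 1172/125 kN·m ≈ 9.376000 kN·m

M(16/5) = 1172/125 kN·m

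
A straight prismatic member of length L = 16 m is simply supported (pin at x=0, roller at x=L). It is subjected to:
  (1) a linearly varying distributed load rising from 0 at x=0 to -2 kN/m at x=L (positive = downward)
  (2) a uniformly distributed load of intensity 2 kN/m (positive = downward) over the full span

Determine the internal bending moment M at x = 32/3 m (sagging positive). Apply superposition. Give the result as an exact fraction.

M(32/3) = 2048/81 kN·m

Load 1 — triangular load w₀=-2 kN/m (0→w₀ over full span):
  M_1 = w₀Lx/6 - w₀x³/(6L) = (-2)·16·(32/3)/6 - (-2)·(32/3)³/(6·16) = -2560/81 kN·m
Load 2 — uniform load w=2 kN/m over full span:
  M_2 = wx(L-x)/2 = 2·(32/3)·(16-(32/3))/2 = 512/9 kN·m
Superposition: M = Σ M_i = 2048/81 kN·m ≈ 25.283951 kN·m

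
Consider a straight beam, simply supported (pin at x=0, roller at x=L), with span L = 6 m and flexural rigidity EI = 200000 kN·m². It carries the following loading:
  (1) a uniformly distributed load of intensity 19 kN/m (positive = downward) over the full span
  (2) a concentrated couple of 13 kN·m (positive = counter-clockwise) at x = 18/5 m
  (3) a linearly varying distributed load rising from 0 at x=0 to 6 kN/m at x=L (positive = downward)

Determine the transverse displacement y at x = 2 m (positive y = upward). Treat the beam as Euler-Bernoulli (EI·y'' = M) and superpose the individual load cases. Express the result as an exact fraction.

y(2) = -18673/11250000 m

Load 1 — uniform load w=19 kN/m over full span:
  y_1 = -wx(L³-2Lx²+x³)/(24EI) = -19·2·(6³-2·6·2²+2³)/(24·200000) = -209/150000 m
Load 2 — applied couple M₀=13 kN·m at a=18/5 m (b=L-a=12/5):
  y_2 = (M₀x³/(6L)+C₁x)/EI  [x≤a] with C₁=M₀(3b²-L²)/(6L)=-169/25 = (13·2³/(6·6)+(-169/25)·2)/200000 = -299/5625000 m
Load 3 — triangular load w₀=6 kN/m (0→w₀ over full span):
  y_3 = -w₀x(7L⁴-10L²x²+3x⁴)/(360LEI) = -6·2·(7·6⁴-10·6²·2²+3·2⁴)/(360·6·200000) = -2/9375 m
Superposition: y = Σ y_i = -18673/11250000 m ≈ -0.001660 m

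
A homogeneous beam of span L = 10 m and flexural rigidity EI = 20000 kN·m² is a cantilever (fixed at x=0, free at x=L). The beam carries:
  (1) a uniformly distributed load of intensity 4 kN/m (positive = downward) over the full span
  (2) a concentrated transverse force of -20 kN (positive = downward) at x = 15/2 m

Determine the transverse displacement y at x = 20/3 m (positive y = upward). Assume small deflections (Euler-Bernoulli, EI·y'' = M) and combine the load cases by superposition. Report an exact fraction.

y(20/3) = -11/486 m

Load 1 — uniform load w=4 kN/m over full span:
  y_1 = -wx²(x²-4Lx+6L²)/(24EI) = -4·(20/3)²·((20/3)²-4·10·(20/3)+6·10²)/(24·20000) = -34/243 m
Load 2 — point force P=-20 kN at a=15/2 m (b=L-a=5/2):
  y_2 = -Px²(3a-x)/(6EI)  [x≤a] = -(-20)·(20/3)²·(3·(15/2)-(20/3))/(6·20000) = 19/162 m
Superposition: y = Σ y_i = -11/486 m ≈ -0.022634 m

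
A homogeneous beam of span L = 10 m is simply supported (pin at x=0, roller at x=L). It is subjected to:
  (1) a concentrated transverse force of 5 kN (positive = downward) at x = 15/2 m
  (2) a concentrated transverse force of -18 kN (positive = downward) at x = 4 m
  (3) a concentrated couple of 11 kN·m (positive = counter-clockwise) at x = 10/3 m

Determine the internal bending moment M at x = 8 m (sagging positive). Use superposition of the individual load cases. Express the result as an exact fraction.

Load 1 — point force P=5 kN at a=15/2 m (b=L-a=5/2):
  M_1 = Pa(L-x)/L  [x>a] = 5·(15/2)·(10-8)/10 = 15/2 kN·m
Load 2 — point force P=-18 kN at a=4 m (b=L-a=6):
  M_2 = Pa(L-x)/L  [x>a] = (-18)·4·(10-8)/10 = -72/5 kN·m
Load 3 — applied couple M₀=11 kN·m at a=10/3 m (b=L-a=20/3):
  M_3 = M₀x/L - M₀  [x>a] = 11·8/10 - 11 = -11/5 kN·m
Superposition: M = Σ M_i = -91/10 kN·m ≈ -9.100000 kN·m

M(8) = -91/10 kN·m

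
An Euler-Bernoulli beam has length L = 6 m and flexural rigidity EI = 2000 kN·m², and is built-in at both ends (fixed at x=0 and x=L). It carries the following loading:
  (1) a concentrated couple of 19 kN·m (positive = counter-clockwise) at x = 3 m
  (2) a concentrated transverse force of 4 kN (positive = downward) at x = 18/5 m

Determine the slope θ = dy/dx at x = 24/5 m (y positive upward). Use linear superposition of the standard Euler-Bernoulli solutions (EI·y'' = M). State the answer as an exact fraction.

Load 1 — applied couple M₀=19 kN·m at a=3 m (b=L-a=3):
  θ_1 = (R_Ax²/2 - M_Ax - M₀(x-a))/EI  [x>a] with R_A=19/4, M_A=19/4 = ((19/4)·(24/5)²/2 - (19/4)·(24/5) - 19·((24/5)-3))/2000 = -57/50000 rad
Load 2 — point force P=4 kN at a=18/5 m (b=L-a=12/5):
  θ_2 = Pa²(L-x)(2bL-(3b+a)(L-x))/(2L³EI)  [x>a] = 4·(18/5)²·(6-(24/5))·(2·(12/5)·6-(3·(12/5)+(18/5))·(6-(24/5)))/(2·6³·2000) = 891/781250 rad
Superposition: θ = Σ θ_i = 3/6250000 rad ≈ 0.000000 rad

θ(24/5) = 3/6250000 rad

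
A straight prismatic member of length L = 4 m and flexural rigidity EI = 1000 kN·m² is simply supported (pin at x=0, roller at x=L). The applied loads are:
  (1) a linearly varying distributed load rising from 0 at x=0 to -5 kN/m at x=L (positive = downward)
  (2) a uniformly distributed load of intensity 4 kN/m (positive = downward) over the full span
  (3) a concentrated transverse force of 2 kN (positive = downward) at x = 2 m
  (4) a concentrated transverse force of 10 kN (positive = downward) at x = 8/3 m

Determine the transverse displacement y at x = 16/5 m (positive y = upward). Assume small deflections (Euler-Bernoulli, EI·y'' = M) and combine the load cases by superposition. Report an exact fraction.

Load 1 — triangular load w₀=-5 kN/m (0→w₀ over full span):
  y_1 = -w₀x(7L⁴-10L²x²+3x⁴)/(360LEI) = -(-5)·(16/5)·(7·4⁴-10·4²·(16/5)²+3·(16/5)⁴)/(360·4·1000) = 2032/390625 m
Load 2 — uniform load w=4 kN/m over full span:
  y_2 = -wx(L³-2Lx²+x³)/(24EI) = -4·(16/5)·(4³-2·4·(16/5)²+(16/5)³)/(24·1000) = -1856/234375 m
Load 3 — point force P=2 kN at a=2 m (b=L-a=2):
  y_3 = -Pa(L-x)(2Lx-a²-x²)/(6LEI)  [x>a] = -2·2·(4-(16/5))·(2·4·(16/5)-2²-(16/5)²)/(6·4·1000) = -71/46875 m
Load 4 — point force P=10 kN at a=8/3 m (b=L-a=4/3):
  y_4 = -Pa(L-x)(2Lx-a²-x²)/(6LEI)  [x>a] = -10·(8/3)·(4-(16/5))·(2·4·(16/5)-(8/3)²-(16/5)²)/(6·4·1000) = -1856/253125 m
Superposition: y = Σ y_i = -365893/31640625 m ≈ -0.011564 m

y(16/5) = -365893/31640625 m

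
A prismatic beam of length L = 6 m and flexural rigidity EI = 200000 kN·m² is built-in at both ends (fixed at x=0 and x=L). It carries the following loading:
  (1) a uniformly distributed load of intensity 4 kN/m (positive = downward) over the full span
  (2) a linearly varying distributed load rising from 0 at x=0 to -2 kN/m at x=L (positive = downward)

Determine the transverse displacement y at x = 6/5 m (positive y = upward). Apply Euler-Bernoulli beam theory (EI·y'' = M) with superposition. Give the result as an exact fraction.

Load 1 — uniform load w=4 kN/m over full span:
  y_1 = -wx²(L-x)²/(24EI) = -4·(6/5)²·(6-(6/5))²/(24·200000) = -54/1953125 m
Load 2 — triangular load w₀=-2 kN/m (0→w₀ over full span):
  y_2 = -w₀x²(L-x)²(x+2L)/(120LEI) = -(-2)·(6/5)²·(6-(6/5))²·((6/5)+2·6)/(120·6·200000) = 297/48828125 m
Superposition: y = Σ y_i = -1053/48828125 m ≈ -0.000022 m

y(6/5) = -1053/48828125 m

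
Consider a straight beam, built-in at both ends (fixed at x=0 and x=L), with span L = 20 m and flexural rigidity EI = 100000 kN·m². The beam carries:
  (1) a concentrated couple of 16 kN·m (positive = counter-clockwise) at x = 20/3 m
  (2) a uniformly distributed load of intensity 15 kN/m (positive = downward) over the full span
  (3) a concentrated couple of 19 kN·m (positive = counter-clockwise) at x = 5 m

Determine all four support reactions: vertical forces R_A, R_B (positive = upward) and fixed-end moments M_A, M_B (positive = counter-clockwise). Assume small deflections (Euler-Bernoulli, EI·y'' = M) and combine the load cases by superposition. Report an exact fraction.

Load 1 — applied couple M₀=16 kN·m at a=20/3 m (b=L-a=40/3):
  R_A = 6M₀ab/L³ = 6·16·(20/3)·(40/3)/20³ = 16/15 kN
  M_A = M₀b(2a-b)/L² = 16·(40/3)·(2·(20/3)-(40/3))/20² = 0 kN·m
  R_B = -6M₀ab/L³ = -6·16·(20/3)·(40/3)/20³ = -16/15 kN
  M_B = M₀a(2b-a)/L² = 16·(20/3)·(2·(40/3)-(20/3))/20² = 16/3 kN·m
Load 2 — uniform load w=15 kN/m over full span:
  R_A = wL/2 = 15·20/2 = 150 kN
  M_A = wL²/12 = 15·20²/12 = 500 kN·m
  R_B = wL/2 = 15·20/2 = 150 kN
  M_B = -wL²/12 = -15·20²/12 = -500 kN·m
Load 3 — applied couple M₀=19 kN·m at a=5 m (b=L-a=15):
  R_A = 6M₀ab/L³ = 6·19·5·15/20³ = 171/160 kN
  M_A = M₀b(2a-b)/L² = 19·15·(2·5-15)/20² = -57/16 kN·m
  R_B = -6M₀ab/L³ = -6·19·5·15/20³ = -171/160 kN
  M_B = M₀a(2b-a)/L² = 19·5·(2·15-5)/20² = 95/16 kN·m
Superposition: R_A = 14605/96 kN, M_A = 7943/16 kN·m, R_B = 14195/96 kN, M_B = -23459/48 kN·m

R_A = 14605/96 kN, M_A = 7943/16 kN·m, R_B = 14195/96 kN, M_B = -23459/48 kN·m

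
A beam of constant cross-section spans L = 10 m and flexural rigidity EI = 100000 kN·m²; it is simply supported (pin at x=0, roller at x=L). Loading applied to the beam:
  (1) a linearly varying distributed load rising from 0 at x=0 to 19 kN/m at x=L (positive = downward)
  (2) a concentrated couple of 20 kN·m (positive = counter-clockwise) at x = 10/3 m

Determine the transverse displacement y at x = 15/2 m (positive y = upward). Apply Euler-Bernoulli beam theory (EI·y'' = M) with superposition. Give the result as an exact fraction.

y(15/2) = -32059/3686400 m

Load 1 — triangular load w₀=19 kN/m (0→w₀ over full span):
  y_1 = -w₀x(7L⁴-10L²x²+3x⁴)/(360LEI) = -19·(15/2)·(7·10⁴-10·10²·(15/2)²+3·(15/2)⁴)/(360·10·100000) = -2261/245760 m
Load 2 — applied couple M₀=20 kN·m at a=10/3 m (b=L-a=20/3):
  y_2 = (M₀x³/(6L)-M₀(x-a)²/2+C₁x)/EI  [x>a] with C₁=M₀(3b²-L²)/(6L)=100/9 = (20·(15/2)³/(6·10)-20·((15/2)-(10/3))²/2+(100/9)·(15/2))/100000 = 29/57600 m
Superposition: y = Σ y_i = -32059/3686400 m ≈ -0.008697 m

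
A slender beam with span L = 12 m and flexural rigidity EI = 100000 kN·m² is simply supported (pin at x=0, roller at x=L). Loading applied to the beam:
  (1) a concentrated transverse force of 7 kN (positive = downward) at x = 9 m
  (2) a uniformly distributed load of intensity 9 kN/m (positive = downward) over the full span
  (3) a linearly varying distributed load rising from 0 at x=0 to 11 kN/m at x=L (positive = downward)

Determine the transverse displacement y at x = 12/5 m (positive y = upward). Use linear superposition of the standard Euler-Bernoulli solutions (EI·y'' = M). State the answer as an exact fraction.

y(12/5) = -74082933/3125000000 m

Load 1 — point force P=7 kN at a=9 m (b=L-a=3):
  y_1 = -Pbx(L²-b²-x²)/(6LEI)  [x≤a] = -7·3·(12/5)·(12²-3²-(12/5)²)/(6·12·100000) = -22617/25000000 m
Load 2 — uniform load w=9 kN/m over full span:
  y_2 = -wx(L³-2Lx²+x³)/(24EI) = -9·(12/5)·(12³-2·12·(12/5)²+(12/5)³)/(24·100000) = -28188/1953125 m
Load 3 — triangular load w₀=11 kN/m (0→w₀ over full span):
  y_3 = -w₀x(7L⁴-10L²x²+3x⁴)/(360LEI) = -11·(12/5)·(7·12⁴-10·12²·(12/5)²+3·(12/5)⁴)/(360·12·100000) = -408672/48828125 m
Superposition: y = Σ y_i = -74082933/3125000000 m ≈ -0.023707 m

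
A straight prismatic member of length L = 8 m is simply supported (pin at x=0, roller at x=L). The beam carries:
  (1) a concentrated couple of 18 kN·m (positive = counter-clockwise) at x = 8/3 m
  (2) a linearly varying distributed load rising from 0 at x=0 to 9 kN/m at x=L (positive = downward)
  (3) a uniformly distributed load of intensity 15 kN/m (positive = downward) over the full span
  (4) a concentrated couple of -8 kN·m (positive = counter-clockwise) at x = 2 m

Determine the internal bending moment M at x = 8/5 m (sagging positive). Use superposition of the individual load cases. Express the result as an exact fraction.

Load 1 — applied couple M₀=18 kN·m at a=8/3 m (b=L-a=16/3):
  M_1 = M₀x/L  [x≤a] = 18·(8/5)/8 = 18/5 kN·m
Load 2 — triangular load w₀=9 kN/m (0→w₀ over full span):
  M_2 = w₀Lx/6 - w₀x³/(6L) = 9·8·(8/5)/6 - 9·(8/5)³/(6·8) = 2304/125 kN·m
Load 3 — uniform load w=15 kN/m over full span:
  M_3 = wx(L-x)/2 = 15·(8/5)·(8-(8/5))/2 = 384/5 kN·m
Load 4 — applied couple M₀=-8 kN·m at a=2 m (b=L-a=6):
  M_4 = M₀x/L  [x≤a] = (-8)·(8/5)/8 = -8/5 kN·m
Superposition: M = Σ M_i = 12154/125 kN·m ≈ 97.232000 kN·m

M(8/5) = 12154/125 kN·m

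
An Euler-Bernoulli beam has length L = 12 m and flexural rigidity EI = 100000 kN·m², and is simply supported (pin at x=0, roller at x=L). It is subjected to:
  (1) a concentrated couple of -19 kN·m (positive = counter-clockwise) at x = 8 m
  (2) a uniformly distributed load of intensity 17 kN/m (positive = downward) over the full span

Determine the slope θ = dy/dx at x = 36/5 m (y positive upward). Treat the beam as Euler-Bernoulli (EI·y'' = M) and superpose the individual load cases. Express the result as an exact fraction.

Load 1 — applied couple M₀=-19 kN·m at a=8 m (b=L-a=4):
  θ_1 = (M₀x²/(2L)+C₁)/EI  [x≤a] with C₁=M₀(3b²-L²)/(6L)=76/3 = ((-19)·(36/5)²/(2·12)+(76/3))/100000 = -589/3750000 rad
Load 2 — uniform load w=17 kN/m over full span:
  θ_2 = -w(L³-6Lx²+4x³)/(24EI) = -17·(12³-6·12·(36/5)²+4·(36/5)³)/(24·100000) = 5661/1562500 rad
Superposition: θ = Σ θ_i = 64987/18750000 rad ≈ 0.003466 rad

θ(36/5) = 64987/18750000 rad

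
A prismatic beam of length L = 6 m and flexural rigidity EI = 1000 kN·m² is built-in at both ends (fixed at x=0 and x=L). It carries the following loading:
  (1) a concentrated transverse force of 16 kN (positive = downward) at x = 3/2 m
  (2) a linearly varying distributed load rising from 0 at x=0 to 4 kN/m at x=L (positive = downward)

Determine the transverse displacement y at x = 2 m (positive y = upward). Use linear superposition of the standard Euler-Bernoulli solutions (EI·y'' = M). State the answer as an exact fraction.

y(2) = -161/11250 m

Load 1 — point force P=16 kN at a=3/2 m (b=L-a=9/2):
  y_1 = -Pa²(L-x)²(3bL-(3b+a)(L-x))/(6L³EI)  [x>a] = -16·(3/2)²·(6-2)²·(3·(9/2)·6-(3·(9/2)+(3/2))·(6-2))/(6·6³·1000) = -7/750 m
Load 2 — triangular load w₀=4 kN/m (0→w₀ over full span):
  y_2 = -w₀x²(L-x)²(x+2L)/(120LEI) = -4·2²·(6-2)²·(2+2·6)/(120·6·1000) = -28/5625 m
Superposition: y = Σ y_i = -161/11250 m ≈ -0.014311 m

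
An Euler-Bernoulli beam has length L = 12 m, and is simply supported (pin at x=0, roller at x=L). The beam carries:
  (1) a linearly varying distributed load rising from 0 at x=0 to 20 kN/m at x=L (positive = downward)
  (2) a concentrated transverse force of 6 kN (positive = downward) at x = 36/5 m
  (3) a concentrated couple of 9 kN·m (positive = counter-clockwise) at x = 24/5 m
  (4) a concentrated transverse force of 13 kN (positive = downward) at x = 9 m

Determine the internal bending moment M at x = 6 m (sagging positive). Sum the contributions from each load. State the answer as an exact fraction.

M(6) = 1047/5 kN·m

Load 1 — triangular load w₀=20 kN/m (0→w₀ over full span):
  M_1 = w₀Lx/6 - w₀x³/(6L) = 20·12·6/6 - 20·6³/(6·12) = 180 kN·m
Load 2 — point force P=6 kN at a=36/5 m (b=L-a=24/5):
  M_2 = Pbx/L  [x≤a] = 6·(24/5)·6/12 = 72/5 kN·m
Load 3 — applied couple M₀=9 kN·m at a=24/5 m (b=L-a=36/5):
  M_3 = M₀x/L - M₀  [x>a] = 9·6/12 - 9 = -9/2 kN·m
Load 4 — point force P=13 kN at a=9 m (b=L-a=3):
  M_4 = Pbx/L  [x≤a] = 13·3·6/12 = 39/2 kN·m
Superposition: M = Σ M_i = 1047/5 kN·m ≈ 209.400000 kN·m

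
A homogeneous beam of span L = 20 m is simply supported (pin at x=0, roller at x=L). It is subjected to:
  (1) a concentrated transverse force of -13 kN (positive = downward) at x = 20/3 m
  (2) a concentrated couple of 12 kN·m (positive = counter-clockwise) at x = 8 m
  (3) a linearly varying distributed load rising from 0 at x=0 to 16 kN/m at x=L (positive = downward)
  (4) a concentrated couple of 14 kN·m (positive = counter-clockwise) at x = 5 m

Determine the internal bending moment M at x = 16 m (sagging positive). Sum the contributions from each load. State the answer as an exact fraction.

Load 1 — point force P=-13 kN at a=20/3 m (b=L-a=40/3):
  M_1 = Pa(L-x)/L  [x>a] = (-13)·(20/3)·(20-16)/20 = -52/3 kN·m
Load 2 — applied couple M₀=12 kN·m at a=8 m (b=L-a=12):
  M_2 = M₀x/L - M₀  [x>a] = 12·16/20 - 12 = -12/5 kN·m
Load 3 — triangular load w₀=16 kN/m (0→w₀ over full span):
  M_3 = w₀Lx/6 - w₀x³/(6L) = 16·20·16/6 - 16·16³/(6·20) = 1536/5 kN·m
Load 4 — applied couple M₀=14 kN·m at a=5 m (b=L-a=15):
  M_4 = M₀x/L - M₀  [x>a] = 14·16/20 - 14 = -14/5 kN·m
Superposition: M = Σ M_i = 854/3 kN·m ≈ 284.666667 kN·m

M(16) = 854/3 kN·m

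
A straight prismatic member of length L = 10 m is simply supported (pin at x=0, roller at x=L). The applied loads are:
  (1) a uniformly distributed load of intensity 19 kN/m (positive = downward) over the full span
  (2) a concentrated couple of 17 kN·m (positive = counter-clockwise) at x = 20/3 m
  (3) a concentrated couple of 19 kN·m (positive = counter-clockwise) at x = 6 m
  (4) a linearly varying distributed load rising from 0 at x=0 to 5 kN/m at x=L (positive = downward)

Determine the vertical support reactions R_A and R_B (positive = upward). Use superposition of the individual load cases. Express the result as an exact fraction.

R_A = 1604/15 kN, R_B = 1621/15 kN

Load 1 — uniform load w=19 kN/m over full span:
  R_A = wL/2 = 19·10/2 = 95 kN
  R_B = wL/2 = 19·10/2 = 95 kN
Load 2 — applied couple M₀=17 kN·m at a=20/3 m (b=L-a=10/3):
  R_A = M₀/L = 17/10 kN
  R_B = -M₀/L = -17/10 kN
Load 3 — applied couple M₀=19 kN·m at a=6 m (b=L-a=4):
  R_A = M₀/L = 19/10 kN
  R_B = -M₀/L = -19/10 kN
Load 4 — triangular load w₀=5 kN/m (0→w₀ over full span):
  R_A = w₀L/6 = 5·10/6 = 25/3 kN
  R_B = w₀L/3 = 5·10/3 = 50/3 kN
Superposition: R_A = 1604/15 kN, R_B = 1621/15 kN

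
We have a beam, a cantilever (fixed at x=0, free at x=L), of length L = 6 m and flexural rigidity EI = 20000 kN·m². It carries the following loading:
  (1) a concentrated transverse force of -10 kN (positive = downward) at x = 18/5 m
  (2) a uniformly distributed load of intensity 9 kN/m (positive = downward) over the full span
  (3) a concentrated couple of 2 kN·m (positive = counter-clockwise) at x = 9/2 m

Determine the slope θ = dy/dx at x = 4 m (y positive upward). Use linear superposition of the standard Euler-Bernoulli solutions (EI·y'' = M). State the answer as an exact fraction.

θ(4) = -299/25000 rad

Load 1 — point force P=-10 kN at a=18/5 m (b=L-a=12/5):
  θ_1 = -Pa²/(2EI)  [x>a] = -(-10)·(18/5)²/(2·20000) = 81/25000 rad
Load 2 — uniform load w=9 kN/m over full span:
  θ_2 = -wx(x²-3Lx+3L²)/(6EI) = -9·4·(4²-3·6·4+3·6²)/(6·20000) = -39/2500 rad
Load 3 — applied couple M₀=2 kN·m at a=9/2 m (b=L-a=3/2):
  θ_3 = M₀x/EI  [x≤a] = 2·4/20000 = 1/2500 rad
Superposition: θ = Σ θ_i = -299/25000 rad ≈ -0.011960 rad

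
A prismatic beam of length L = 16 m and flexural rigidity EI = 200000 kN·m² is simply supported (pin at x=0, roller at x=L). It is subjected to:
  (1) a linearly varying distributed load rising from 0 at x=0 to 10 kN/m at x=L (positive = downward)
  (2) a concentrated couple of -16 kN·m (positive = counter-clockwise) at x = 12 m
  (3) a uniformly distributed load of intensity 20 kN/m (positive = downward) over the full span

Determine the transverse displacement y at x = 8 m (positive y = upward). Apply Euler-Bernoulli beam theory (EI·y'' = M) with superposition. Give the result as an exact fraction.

y(8) = -991/9375 m

Load 1 — triangular load w₀=10 kN/m (0→w₀ over full span):
  y_1 = -w₀x(7L⁴-10L²x²+3x⁴)/(360LEI) = -10·8·(7·16⁴-10·16²·8²+3·8⁴)/(360·16·200000) = -8/375 m
Load 2 — applied couple M₀=-16 kN·m at a=12 m (b=L-a=4):
  y_2 = (M₀x³/(6L)+C₁x)/EI  [x≤a] with C₁=M₀(3b²-L²)/(6L)=104/3 = ((-16)·8³/(6·16)+(104/3)·8)/200000 = 3/3125 m
Load 3 — uniform load w=20 kN/m over full span:
  y_3 = -wx(L³-2Lx²+x³)/(24EI) = -20·8·(16³-2·16·8²+8³)/(24·200000) = -32/375 m
Superposition: y = Σ y_i = -991/9375 m ≈ -0.105707 m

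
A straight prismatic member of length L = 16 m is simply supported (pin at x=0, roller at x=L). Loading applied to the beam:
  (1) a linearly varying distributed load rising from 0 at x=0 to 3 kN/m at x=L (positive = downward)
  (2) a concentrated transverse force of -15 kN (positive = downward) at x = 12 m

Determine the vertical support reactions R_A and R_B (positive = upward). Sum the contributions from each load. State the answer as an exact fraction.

Load 1 — triangular load w₀=3 kN/m (0→w₀ over full span):
  R_A = w₀L/6 = 3·16/6 = 8 kN
  R_B = w₀L/3 = 3·16/3 = 16 kN
Load 2 — point force P=-15 kN at a=12 m (b=L-a=4):
  R_A = Pb/L = (-15)·4/16 = -15/4 kN
  R_B = Pa/L = (-15)·12/16 = -45/4 kN
Superposition: R_A = 17/4 kN, R_B = 19/4 kN

R_A = 17/4 kN, R_B = 19/4 kN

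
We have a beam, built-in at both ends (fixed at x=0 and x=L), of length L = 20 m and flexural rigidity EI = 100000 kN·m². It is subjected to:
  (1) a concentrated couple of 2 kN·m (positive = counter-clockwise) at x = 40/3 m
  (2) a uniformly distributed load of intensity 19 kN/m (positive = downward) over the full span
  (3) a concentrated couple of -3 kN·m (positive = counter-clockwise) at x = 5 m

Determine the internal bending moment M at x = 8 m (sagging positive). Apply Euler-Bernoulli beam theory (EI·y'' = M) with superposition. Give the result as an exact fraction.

M(8) = 67237/240 kN·m

Load 1 — applied couple M₀=2 kN·m at a=40/3 m (b=L-a=20/3):
  M_1 = R_Ax - M_A  [x≤a] with R_A=2/15, M_A=2/3 = (2/15)·8 - (2/3) = 2/5 kN·m
Load 2 — uniform load w=19 kN/m over full span:
  M_2 = wLx/2 - wL²/12 - wx²/2 = 19·20·8/2 - 19·20²/12 - 19·8²/2 = 836/3 kN·m
Load 3 — applied couple M₀=-3 kN·m at a=5 m (b=L-a=15):
  M_3 = R_Ax - M_A - M₀  [x>a] with R_A=-27/160, M_A=9/16 = (-27/160)·8 - (9/16) - (-3) = 87/80 kN·m
Superposition: M = Σ M_i = 67237/240 kN·m ≈ 280.154167 kN·m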